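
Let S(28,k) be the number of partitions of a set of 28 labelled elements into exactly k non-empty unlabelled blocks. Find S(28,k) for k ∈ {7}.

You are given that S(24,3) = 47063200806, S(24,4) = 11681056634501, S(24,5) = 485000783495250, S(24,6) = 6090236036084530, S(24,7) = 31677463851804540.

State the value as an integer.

i=25: T(25,4)=47063200806+4·11681056634501=46771289738810 | T(25,5)=11681056634501+5·485000783495250=2436684974110751 | T(25,6)=485000783495250+6·6090236036084530=37026417000002430 | T(25,7)=6090236036084530+7·31677463851804540=227832482998716310
i=26: T(26,5)=46771289738810+5·2436684974110751=12230196160292565 | T(26,6)=2436684974110751+6·37026417000002430=224595186974125331 | T(26,7)=37026417000002430+7·227832482998716310=1631853797991016600
i=27: T(27,6)=12230196160292565+6·224595186974125331=1359801318005044551 | T(27,7)=224595186974125331+7·1631853797991016600=11647571772911241531
i=28: T(28,7)=1359801318005044551+7·11647571772911241531=82892803728383735268
Read S(28,7) = 82892803728383735268.

82892803728383735268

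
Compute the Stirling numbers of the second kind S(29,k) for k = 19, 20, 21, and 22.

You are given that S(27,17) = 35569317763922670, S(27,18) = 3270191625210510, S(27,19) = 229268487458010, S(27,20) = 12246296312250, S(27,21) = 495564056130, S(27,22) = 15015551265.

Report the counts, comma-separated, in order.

239332331869053150, 17110181160972900, 949910385013590, 40823077538100

row 28: T[28][18]=18·3270191625210510+35569317763922670=94432767017711850  T[28][19]=19·229268487458010+3270191625210510=7626292886912700  T[28][20]=20·12246296312250+229268487458010=474194413703010  T[28][21]=21·495564056130+12246296312250=22653141490980  T[28][22]=22·15015551265+495564056130=825906183960
row 29: T[29][19]=19·7626292886912700+94432767017711850=239332331869053150  T[29][20]=20·474194413703010+7626292886912700=17110181160972900  T[29][21]=21·22653141490980+474194413703010=949910385013590  T[29][22]=22·825906183960+22653141490980=40823077538100
Read S(29,19) = 239332331869053150, S(29,20) = 17110181160972900, S(29,21) = 949910385013590, S(29,22) = 40823077538100.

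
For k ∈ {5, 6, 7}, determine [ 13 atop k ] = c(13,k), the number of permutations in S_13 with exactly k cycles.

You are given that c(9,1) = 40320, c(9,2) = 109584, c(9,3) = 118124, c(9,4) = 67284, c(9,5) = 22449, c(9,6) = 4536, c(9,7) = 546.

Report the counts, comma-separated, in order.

row 10: T[10][2]=9·109584+40320=1026576  T[10][3]=9·118124+109584=1172700  T[10][4]=9·67284+118124=723680  T[10][5]=9·22449+67284=269325  T[10][6]=9·4536+22449=63273  T[10][7]=9·546+4536=9450
row 11: T[11][3]=10·1172700+1026576=12753576  T[11][4]=10·723680+1172700=8409500  T[11][5]=10·269325+723680=3416930  T[11][6]=10·63273+269325=902055  T[11][7]=10·9450+63273=157773
row 12: T[12][4]=11·8409500+12753576=105258076  T[12][5]=11·3416930+8409500=45995730  T[12][6]=11·902055+3416930=13339535  T[12][7]=11·157773+902055=2637558
row 13: T[13][5]=12·45995730+105258076=657206836  T[13][6]=12·13339535+45995730=206070150  T[13][7]=12·2637558+13339535=44990231
Read c(13,5) = 657206836, c(13,6) = 206070150, c(13,7) = 44990231.

657206836, 206070150, 44990231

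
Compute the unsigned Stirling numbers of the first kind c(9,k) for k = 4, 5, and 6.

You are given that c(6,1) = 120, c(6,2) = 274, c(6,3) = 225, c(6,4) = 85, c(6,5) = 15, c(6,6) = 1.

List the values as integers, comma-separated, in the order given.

r7: T_7,2=6×274+120=1764; T_7,3=6×225+274=1624; T_7,4=6×85+225=735; T_7,5=6×15+85=175; T_7,6=6×1+15=21
r8: T_8,3=7×1624+1764=13132; T_8,4=7×735+1624=6769; T_8,5=7×175+735=1960; T_8,6=7×21+175=322
r9: T_9,4=8×6769+13132=67284; T_9,5=8×1960+6769=22449; T_9,6=8×322+1960=4536
Read c(9,4) = 67284, c(9,5) = 22449, c(9,6) = 4536.

67284, 22449, 4536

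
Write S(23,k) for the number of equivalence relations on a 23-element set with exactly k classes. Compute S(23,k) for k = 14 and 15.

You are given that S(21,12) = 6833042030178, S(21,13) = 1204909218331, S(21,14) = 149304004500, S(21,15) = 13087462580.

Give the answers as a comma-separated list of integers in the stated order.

68629175807115, 8479404429331

[22] T[22,13]:13*1204909218331+6833042030178=22496861868481 · T[22,14]:14*149304004500+1204909218331=3295165281331 · T[22,15]:15*13087462580+149304004500=345615943200
[23] T[23,14]:14*3295165281331+22496861868481=68629175807115 · T[23,15]:15*345615943200+3295165281331=8479404429331
Read S(23,14) = 68629175807115, S(23,15) = 8479404429331.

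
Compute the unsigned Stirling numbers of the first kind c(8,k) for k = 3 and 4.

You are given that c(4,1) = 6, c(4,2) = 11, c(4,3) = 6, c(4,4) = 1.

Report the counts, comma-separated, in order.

13132, 6769

r5: T_5,1=4×6+0=24; T_5,2=4×11+6=50; T_5,3=4×6+11=35; T_5,4=4×1+6=10
r6: T_6,1=5×24+0=120; T_6,2=5×50+24=274; T_6,3=5×35+50=225; T_6,4=5×10+35=85
r7: T_7,2=6×274+120=1764; T_7,3=6×225+274=1624; T_7,4=6×85+225=735
r8: T_8,3=7×1624+1764=13132; T_8,4=7×735+1624=6769
Read c(8,3) = 13132, c(8,4) = 6769.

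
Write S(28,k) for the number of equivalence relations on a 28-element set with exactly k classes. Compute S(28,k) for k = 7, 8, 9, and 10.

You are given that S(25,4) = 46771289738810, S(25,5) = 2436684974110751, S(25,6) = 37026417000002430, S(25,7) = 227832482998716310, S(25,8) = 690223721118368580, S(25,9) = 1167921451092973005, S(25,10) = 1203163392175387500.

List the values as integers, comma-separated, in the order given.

82892803728383735268, 392678226281361931131, 1006698291338432496375, 1538533978374777852325

[26] T[26,5]:5*2436684974110751+46771289738810=12230196160292565 · T[26,6]:6*37026417000002430+2436684974110751=224595186974125331 · T[26,7]:7*227832482998716310+37026417000002430=1631853797991016600 · T[26,8]:8*690223721118368580+227832482998716310=5749622251945664950 · T[26,9]:9*1167921451092973005+690223721118368580=11201516780955125625 · T[26,10]:10*1203163392175387500+1167921451092973005=13199555372846848005
[27] T[27,6]:6*224595186974125331+12230196160292565=1359801318005044551 · T[27,7]:7*1631853797991016600+224595186974125331=11647571772911241531 · T[27,8]:8*5749622251945664950+1631853797991016600=47628831813556336200 · T[27,9]:9*11201516780955125625+5749622251945664950=106563273280541795575 · T[27,10]:10*13199555372846848005+11201516780955125625=143197070509423605675
[28] T[28,7]:7*11647571772911241531+1359801318005044551=82892803728383735268 · T[28,8]:8*47628831813556336200+11647571772911241531=392678226281361931131 · T[28,9]:9*106563273280541795575+47628831813556336200=1006698291338432496375 · T[28,10]:10*143197070509423605675+106563273280541795575=1538533978374777852325
Read S(28,7) = 82892803728383735268, S(28,8) = 392678226281361931131, S(28,9) = 1006698291338432496375, S(28,10) = 1538533978374777852325.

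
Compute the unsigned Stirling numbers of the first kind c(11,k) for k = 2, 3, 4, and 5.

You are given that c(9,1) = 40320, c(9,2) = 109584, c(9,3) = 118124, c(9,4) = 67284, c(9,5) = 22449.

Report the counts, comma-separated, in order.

i=10: T(10,1)=0+9·40320=362880 | T(10,2)=40320+9·109584=1026576 | T(10,3)=109584+9·118124=1172700 | T(10,4)=118124+9·67284=723680 | T(10,5)=67284+9·22449=269325
i=11: T(11,2)=362880+10·1026576=10628640 | T(11,3)=1026576+10·1172700=12753576 | T(11,4)=1172700+10·723680=8409500 | T(11,5)=723680+10·269325=3416930
Read c(11,2) = 10628640, c(11,3) = 12753576, c(11,4) = 8409500, c(11,5) = 3416930.

10628640, 12753576, 8409500, 3416930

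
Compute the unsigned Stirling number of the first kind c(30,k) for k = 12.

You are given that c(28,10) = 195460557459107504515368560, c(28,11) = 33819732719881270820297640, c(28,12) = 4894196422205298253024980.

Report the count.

6097272817323042122728617800

row 29: T[29][11]=28·33819732719881270820297640+195460557459107504515368560=1142413073615783087483702480  T[29][12]=28·4894196422205298253024980+33819732719881270820297640=170857232541629621904997080
row 30: T[30][12]=29·170857232541629621904997080+1142413073615783087483702480=6097272817323042122728617800
Read c(30,12) = 6097272817323042122728617800.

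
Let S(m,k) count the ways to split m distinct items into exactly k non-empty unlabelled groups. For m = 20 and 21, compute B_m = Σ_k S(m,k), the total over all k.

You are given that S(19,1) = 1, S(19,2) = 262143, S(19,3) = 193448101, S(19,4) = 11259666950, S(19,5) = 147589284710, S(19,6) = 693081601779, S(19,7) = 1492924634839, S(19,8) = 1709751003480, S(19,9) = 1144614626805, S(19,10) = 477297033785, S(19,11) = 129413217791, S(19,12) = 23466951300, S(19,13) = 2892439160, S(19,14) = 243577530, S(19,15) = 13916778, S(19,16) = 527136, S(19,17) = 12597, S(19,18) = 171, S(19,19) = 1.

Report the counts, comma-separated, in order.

r20: T_20,1=1×1+0=1; T_20,2=2×262143+1=524287; T_20,3=3×193448101+262143=580606446; T_20,4=4×11259666950+193448101=45232115901; T_20,5=5×147589284710+11259666950=749206090500; T_20,6=6×693081601779+147589284710=4306078895384; T_20,7=7×1492924634839+693081601779=11143554045652; T_20,8=8×1709751003480+1492924634839=15170932662679; T_20,9=9×1144614626805+1709751003480=12011282644725; T_20,10=10×477297033785+1144614626805=5917584964655; T_20,11=11×129413217791+477297033785=1900842429486; T_20,12=12×23466951300+129413217791=411016633391; T_20,13=13×2892439160+23466951300=61068660380; T_20,14=14×243577530+2892439160=6302524580; T_20,15=15×13916778+243577530=452329200; T_20,16=16×527136+13916778=22350954; T_20,17=17×12597+527136=741285; T_20,18=18×171+12597=15675; T_20,19=19×1+171=190; T_20,20=20×0+1=1
r21: T_21,1=1×1+0=1; T_21,2=2×524287+1=1048575; T_21,3=3×580606446+524287=1742343625; T_21,4=4×45232115901+580606446=181509070050; T_21,5=5×749206090500+45232115901=3791262568401; T_21,6=6×4306078895384+749206090500=26585679462804; T_21,7=7×11143554045652+4306078895384=82310957214948; T_21,8=8×15170932662679+11143554045652=132511015347084; T_21,9=9×12011282644725+15170932662679=123272476465204; T_21,10=10×5917584964655+12011282644725=71187132291275; T_21,11=11×1900842429486+5917584964655=26826851689001; T_21,12=12×411016633391+1900842429486=6833042030178; T_21,13=13×61068660380+411016633391=1204909218331; T_21,14=14×6302524580+61068660380=149304004500; T_21,15=15×452329200+6302524580=13087462580; T_21,16=16×22350954+452329200=809944464; T_21,17=17×741285+22350954=34952799; T_21,18=18×15675+741285=1023435; T_21,19=19×190+15675=19285; T_21,20=20×1+190=210; T_21,21=21×0+1=1
B_20 = ΣS(20,k) = 1+524287+580606446+45232115901+749206090500+4306078895384+11143554045652+15170932662679+12011282644725+5917584964655+1900842429486+411016633391+61068660380+6302524580+452329200+22350954+741285+15675+190+1 = 51724158235372
B_21 = ΣS(21,k) = 1+1048575+1742343625+181509070050+3791262568401+26585679462804+82310957214948+132511015347084+123272476465204+71187132291275+26826851689001+6833042030178+1204909218331+149304004500+13087462580+809944464+34952799+1023435+19285+210+1 = 474869816156751

51724158235372, 474869816156751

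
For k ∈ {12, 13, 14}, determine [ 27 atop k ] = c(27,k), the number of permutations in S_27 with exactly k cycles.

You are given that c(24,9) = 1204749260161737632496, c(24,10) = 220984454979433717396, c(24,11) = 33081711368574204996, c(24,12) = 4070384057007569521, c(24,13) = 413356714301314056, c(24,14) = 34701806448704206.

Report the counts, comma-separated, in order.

row 25: T[25][10]=24·220984454979433717396+1204749260161737632496=6508376179668146850000  T[25][11]=24·33081711368574204996+220984454979433717396=1014945527825214637300  T[25][12]=24·4070384057007569521+33081711368574204996=130770928736755873500  T[25][13]=24·413356714301314056+4070384057007569521=13990945200239106865  T[25][14]=24·34701806448704206+413356714301314056=1246200069070215000
row 26: T[26][11]=25·1014945527825214637300+6508376179668146850000=31882014375298512782500  T[26][12]=25·130770928736755873500+1014945527825214637300=4284218746244111474800  T[26][13]=25·13990945200239106865+130770928736755873500=480544558742733545125  T[26][14]=25·1246200069070215000+13990945200239106865=45145946926994481865
row 27: T[27][12]=26·4284218746244111474800+31882014375298512782500=143271701777645411127300  T[27][13]=26·480544558742733545125+4284218746244111474800=16778377273555183648050  T[27][14]=26·45145946926994481865+480544558742733545125=1654339178844590073615
Read c(27,12) = 143271701777645411127300, c(27,13) = 16778377273555183648050, c(27,14) = 1654339178844590073615.

143271701777645411127300, 16778377273555183648050, 1654339178844590073615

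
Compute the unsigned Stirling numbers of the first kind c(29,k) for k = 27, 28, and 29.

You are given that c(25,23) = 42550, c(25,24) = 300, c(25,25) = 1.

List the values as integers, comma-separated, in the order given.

i=26: T(26,24)=42550+25·300=50050 | T(26,25)=300+25·1=325 | T(26,26)=1+25·0=1
i=27: T(27,25)=50050+26·325=58500 | T(27,26)=325+26·1=351 | T(27,27)=1+26·0=1
i=28: T(28,26)=58500+27·351=67977 | T(28,27)=351+27·1=378 | T(28,28)=1+27·0=1
i=29: T(29,27)=67977+28·378=78561 | T(29,28)=378+28·1=406 | T(29,29)=1+28·0=1
Read c(29,27) = 78561, c(29,28) = 406, c(29,29) = 1.

78561, 406, 1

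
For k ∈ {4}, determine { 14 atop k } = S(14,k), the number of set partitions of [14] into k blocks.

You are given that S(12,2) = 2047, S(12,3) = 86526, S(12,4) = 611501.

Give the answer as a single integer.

10391745

row 13: T[13][3]=3·86526+2047=261625  T[13][4]=4·611501+86526=2532530
row 14: T[14][4]=4·2532530+261625=10391745
Read S(14,4) = 10391745.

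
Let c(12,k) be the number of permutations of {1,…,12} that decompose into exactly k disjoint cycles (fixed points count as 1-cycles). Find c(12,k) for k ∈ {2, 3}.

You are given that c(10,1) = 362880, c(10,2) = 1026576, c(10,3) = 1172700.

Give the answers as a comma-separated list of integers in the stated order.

120543840, 150917976

row 11: T[11][1]=10·362880+0=3628800  T[11][2]=10·1026576+362880=10628640  T[11][3]=10·1172700+1026576=12753576
row 12: T[12][2]=11·10628640+3628800=120543840  T[12][3]=11·12753576+10628640=150917976
Read c(12,2) = 120543840, c(12,3) = 150917976.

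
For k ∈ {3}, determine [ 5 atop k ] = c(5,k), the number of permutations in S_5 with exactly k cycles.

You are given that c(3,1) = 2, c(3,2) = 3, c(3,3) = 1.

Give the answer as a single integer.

row 4: T[4][2]=3·3+2=11  T[4][3]=3·1+3=6
row 5: T[5][3]=4·6+11=35
Read c(5,3) = 35.

35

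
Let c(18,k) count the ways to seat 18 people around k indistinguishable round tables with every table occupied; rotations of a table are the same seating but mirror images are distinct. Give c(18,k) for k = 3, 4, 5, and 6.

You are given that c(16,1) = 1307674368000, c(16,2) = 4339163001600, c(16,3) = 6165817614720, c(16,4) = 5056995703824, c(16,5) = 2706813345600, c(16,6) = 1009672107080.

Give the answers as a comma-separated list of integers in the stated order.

i=17: T(17,2)=1307674368000+16·4339163001600=70734282393600 | T(17,3)=4339163001600+16·6165817614720=102992244837120 | T(17,4)=6165817614720+16·5056995703824=87077748875904 | T(17,5)=5056995703824+16·2706813345600=48366009233424 | T(17,6)=2706813345600+16·1009672107080=18861567058880
i=18: T(18,3)=70734282393600+17·102992244837120=1821602444624640 | T(18,4)=102992244837120+17·87077748875904=1583313975727488 | T(18,5)=87077748875904+17·48366009233424=909299905844112 | T(18,6)=48366009233424+17·18861567058880=369012649234384
Read c(18,3) = 1821602444624640, c(18,4) = 1583313975727488, c(18,5) = 909299905844112, c(18,6) = 369012649234384.

1821602444624640, 1583313975727488, 909299905844112, 369012649234384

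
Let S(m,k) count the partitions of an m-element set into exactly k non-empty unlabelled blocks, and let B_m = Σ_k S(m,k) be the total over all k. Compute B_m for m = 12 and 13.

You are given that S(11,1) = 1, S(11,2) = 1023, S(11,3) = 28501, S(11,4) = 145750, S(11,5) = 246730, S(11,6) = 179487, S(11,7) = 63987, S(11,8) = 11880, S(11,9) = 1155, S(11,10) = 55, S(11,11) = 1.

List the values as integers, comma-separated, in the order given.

4213597, 27644437

row 12: T[12][1]=1·1+0=1  T[12][2]=2·1023+1=2047  T[12][3]=3·28501+1023=86526  T[12][4]=4·145750+28501=611501  T[12][5]=5·246730+145750=1379400  T[12][6]=6·179487+246730=1323652  T[12][7]=7·63987+179487=627396  T[12][8]=8·11880+63987=159027  T[12][9]=9·1155+11880=22275  T[12][10]=10·55+1155=1705  T[12][11]=11·1+55=66  T[12][12]=12·0+1=1
row 13: T[13][1]=1·1+0=1  T[13][2]=2·2047+1=4095  T[13][3]=3·86526+2047=261625  T[13][4]=4·611501+86526=2532530  T[13][5]=5·1379400+611501=7508501  T[13][6]=6·1323652+1379400=9321312  T[13][7]=7·627396+1323652=5715424  T[13][8]=8·159027+627396=1899612  T[13][9]=9·22275+159027=359502  T[13][10]=10·1705+22275=39325  T[13][11]=11·66+1705=2431  T[13][12]=12·1+66=78  T[13][13]=13·0+1=1
B_12 = ΣS(12,k) = 1+2047+86526+611501+1379400+1323652+627396+159027+22275+1705+66+1 = 4213597
B_13 = ΣS(13,k) = 1+4095+261625+2532530+7508501+9321312+5715424+1899612+359502+39325+2431+78+1 = 27644437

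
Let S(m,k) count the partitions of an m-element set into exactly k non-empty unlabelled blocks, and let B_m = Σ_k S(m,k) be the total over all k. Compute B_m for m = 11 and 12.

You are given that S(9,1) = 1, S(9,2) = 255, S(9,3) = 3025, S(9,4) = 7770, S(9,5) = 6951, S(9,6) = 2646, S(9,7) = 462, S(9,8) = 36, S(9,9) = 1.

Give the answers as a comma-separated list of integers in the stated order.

678570, 4213597

row 10: T[10][1]=1·1+0=1  T[10][2]=2·255+1=511  T[10][3]=3·3025+255=9330  T[10][4]=4·7770+3025=34105  T[10][5]=5·6951+7770=42525  T[10][6]=6·2646+6951=22827  T[10][7]=7·462+2646=5880  T[10][8]=8·36+462=750  T[10][9]=9·1+36=45  T[10][10]=10·0+1=1
row 11: T[11][1]=1·1+0=1  T[11][2]=2·511+1=1023  T[11][3]=3·9330+511=28501  T[11][4]=4·34105+9330=145750  T[11][5]=5·42525+34105=246730  T[11][6]=6·22827+42525=179487  T[11][7]=7·5880+22827=63987  T[11][8]=8·750+5880=11880  T[11][9]=9·45+750=1155  T[11][10]=10·1+45=55  T[11][11]=11·0+1=1
row 12: T[12][1]=1·1+0=1  T[12][2]=2·1023+1=2047  T[12][3]=3·28501+1023=86526  T[12][4]=4·145750+28501=611501  T[12][5]=5·246730+145750=1379400  T[12][6]=6·179487+246730=1323652  T[12][7]=7·63987+179487=627396  T[12][8]=8·11880+63987=159027  T[12][9]=9·1155+11880=22275  T[12][10]=10·55+1155=1705  T[12][11]=11·1+55=66  T[12][12]=12·0+1=1
B_11 = ΣS(11,k) = 1+1023+28501+145750+246730+179487+63987+11880+1155+55+1 = 678570
B_12 = ΣS(12,k) = 1+2047+86526+611501+1379400+1323652+627396+159027+22275+1705+66+1 = 4213597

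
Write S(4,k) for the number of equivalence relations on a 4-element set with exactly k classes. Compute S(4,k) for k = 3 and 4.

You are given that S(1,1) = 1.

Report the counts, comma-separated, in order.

6, 1

r2: T_2,1=1×1+0=1; T_2,2=2×0+1=1
r3: T_3,2=2×1+1=3; T_3,3=3×0+1=1
r4: T_4,3=3×1+3=6; T_4,4=4×0+1=1
Read S(4,3) = 6, S(4,4) = 1.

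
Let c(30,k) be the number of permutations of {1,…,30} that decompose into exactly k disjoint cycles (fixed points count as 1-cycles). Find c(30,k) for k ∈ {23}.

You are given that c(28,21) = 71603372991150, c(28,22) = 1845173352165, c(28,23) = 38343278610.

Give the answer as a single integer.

row 29: T[29][22]=28·1845173352165+71603372991150=123268226851770  T[29][23]=28·38343278610+1845173352165=2918785153245
row 30: T[30][23]=29·2918785153245+123268226851770=207912996295875
Read c(30,23) = 207912996295875.

207912996295875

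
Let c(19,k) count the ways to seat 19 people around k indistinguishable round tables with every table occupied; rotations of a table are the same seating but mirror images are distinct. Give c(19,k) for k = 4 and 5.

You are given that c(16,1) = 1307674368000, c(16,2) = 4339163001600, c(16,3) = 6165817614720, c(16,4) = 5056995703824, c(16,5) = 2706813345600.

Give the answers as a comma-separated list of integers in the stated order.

30321254007719424, 17950712280921504

[17] T[17,2]:16*4339163001600+1307674368000=70734282393600 · T[17,3]:16*6165817614720+4339163001600=102992244837120 · T[17,4]:16*5056995703824+6165817614720=87077748875904 · T[17,5]:16*2706813345600+5056995703824=48366009233424
[18] T[18,3]:17*102992244837120+70734282393600=1821602444624640 · T[18,4]:17*87077748875904+102992244837120=1583313975727488 · T[18,5]:17*48366009233424+87077748875904=909299905844112
[19] T[19,4]:18*1583313975727488+1821602444624640=30321254007719424 · T[19,5]:18*909299905844112+1583313975727488=17950712280921504
Read c(19,4) = 30321254007719424, c(19,5) = 17950712280921504.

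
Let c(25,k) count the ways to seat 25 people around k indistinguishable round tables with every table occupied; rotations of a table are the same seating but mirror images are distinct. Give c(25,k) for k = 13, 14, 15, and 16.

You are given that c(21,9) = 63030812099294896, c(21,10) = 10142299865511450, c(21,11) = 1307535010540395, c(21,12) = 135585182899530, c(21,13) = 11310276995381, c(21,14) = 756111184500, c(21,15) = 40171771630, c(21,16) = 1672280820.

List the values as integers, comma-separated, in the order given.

[22] T[22,10]:21*10142299865511450+63030812099294896=276019109275035346 · T[22,11]:21*1307535010540395+10142299865511450=37600535086859745 · T[22,12]:21*135585182899530+1307535010540395=4154823851430525 · T[22,13]:21*11310276995381+135585182899530=373100999802531 · T[22,14]:21*756111184500+11310276995381=27188611869881 · T[22,15]:21*40171771630+756111184500=1599718388730 · T[22,16]:21*1672280820+40171771630=75289668850
[23] T[23,11]:22*37600535086859745+276019109275035346=1103230881185949736 · T[23,12]:22*4154823851430525+37600535086859745=129006659818331295 · T[23,13]:22*373100999802531+4154823851430525=12363045847086207 · T[23,14]:22*27188611869881+373100999802531=971250460939913 · T[23,15]:22*1599718388730+27188611869881=62382416421941 · T[23,16]:22*75289668850+1599718388730=3256091103430
[24] T[24,12]:23*129006659818331295+1103230881185949736=4070384057007569521 · T[24,13]:23*12363045847086207+129006659818331295=413356714301314056 · T[24,14]:23*971250460939913+12363045847086207=34701806448704206 · T[24,15]:23*62382416421941+971250460939913=2406046038644556 · T[24,16]:23*3256091103430+62382416421941=137272511800831
[25] T[25,13]:24*413356714301314056+4070384057007569521=13990945200239106865 · T[25,14]:24*34701806448704206+413356714301314056=1246200069070215000 · T[25,15]:24*2406046038644556+34701806448704206=92446911376173550 · T[25,16]:24*137272511800831+2406046038644556=5700586321864500
Read c(25,13) = 13990945200239106865, c(25,14) = 1246200069070215000, c(25,15) = 92446911376173550, c(25,16) = 5700586321864500.

13990945200239106865, 1246200069070215000, 92446911376173550, 5700586321864500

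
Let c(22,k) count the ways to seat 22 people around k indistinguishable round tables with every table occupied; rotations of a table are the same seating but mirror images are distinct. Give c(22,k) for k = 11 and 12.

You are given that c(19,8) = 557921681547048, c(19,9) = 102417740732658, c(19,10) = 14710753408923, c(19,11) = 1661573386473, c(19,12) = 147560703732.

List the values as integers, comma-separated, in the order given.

[20] T[20,9]:19*102417740732658+557921681547048=2503858755467550 · T[20,10]:19*14710753408923+102417740732658=381922055502195 · T[20,11]:19*1661573386473+14710753408923=46280647751910 · T[20,12]:19*147560703732+1661573386473=4465226757381
[21] T[21,10]:20*381922055502195+2503858755467550=10142299865511450 · T[21,11]:20*46280647751910+381922055502195=1307535010540395 · T[21,12]:20*4465226757381+46280647751910=135585182899530
[22] T[22,11]:21*1307535010540395+10142299865511450=37600535086859745 · T[22,12]:21*135585182899530+1307535010540395=4154823851430525
Read c(22,11) = 37600535086859745, c(22,12) = 4154823851430525.

37600535086859745, 4154823851430525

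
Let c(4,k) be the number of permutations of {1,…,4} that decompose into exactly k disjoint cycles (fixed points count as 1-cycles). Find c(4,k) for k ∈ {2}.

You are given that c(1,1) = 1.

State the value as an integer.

11

i=2: T(2,1)=0+1·1=1 | T(2,2)=1+1·0=1
i=3: T(3,1)=0+2·1=2 | T(3,2)=1+2·1=3
i=4: T(4,2)=2+3·3=11
Read c(4,2) = 11.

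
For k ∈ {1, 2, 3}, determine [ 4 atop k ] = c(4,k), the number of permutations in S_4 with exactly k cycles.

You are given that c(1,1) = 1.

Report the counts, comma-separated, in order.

row 2: T[2][1]=1·1+0=1  T[2][2]=1·0+1=1
row 3: T[3][1]=2·1+0=2  T[3][2]=2·1+1=3  T[3][3]=2·0+1=1
row 4: T[4][1]=3·2+0=6  T[4][2]=3·3+2=11  T[4][3]=3·1+3=6
Read c(4,1) = 6, c(4,2) = 11, c(4,3) = 6.

6, 11, 6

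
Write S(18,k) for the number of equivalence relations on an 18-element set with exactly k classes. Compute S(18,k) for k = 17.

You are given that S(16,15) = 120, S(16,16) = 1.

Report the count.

153

r17: T_17,16=16×1+120=136; T_17,17=17×0+1=1
r18: T_18,17=17×1+136=153
Read S(18,17) = 153.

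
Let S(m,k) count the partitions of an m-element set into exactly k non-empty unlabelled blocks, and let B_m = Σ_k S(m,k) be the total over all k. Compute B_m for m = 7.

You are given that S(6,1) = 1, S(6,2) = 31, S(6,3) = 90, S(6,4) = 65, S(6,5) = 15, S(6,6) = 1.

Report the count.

877

row 7: T[7][1]=1·1+0=1  T[7][2]=2·31+1=63  T[7][3]=3·90+31=301  T[7][4]=4·65+90=350  T[7][5]=5·15+65=140  T[7][6]=6·1+15=21  T[7][7]=7·0+1=1
B_7 = ΣS(7,k) = 1+63+301+350+140+21+1 = 877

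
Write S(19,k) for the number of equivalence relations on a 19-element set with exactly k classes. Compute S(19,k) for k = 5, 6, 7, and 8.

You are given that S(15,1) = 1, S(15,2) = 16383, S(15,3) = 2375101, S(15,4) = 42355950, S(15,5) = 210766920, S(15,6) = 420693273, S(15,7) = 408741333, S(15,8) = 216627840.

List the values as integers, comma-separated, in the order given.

147589284710, 693081601779, 1492924634839, 1709751003480

[16] T[16,2]:2*16383+1=32767 · T[16,3]:3*2375101+16383=7141686 · T[16,4]:4*42355950+2375101=171798901 · T[16,5]:5*210766920+42355950=1096190550 · T[16,6]:6*420693273+210766920=2734926558 · T[16,7]:7*408741333+420693273=3281882604 · T[16,8]:8*216627840+408741333=2141764053
[17] T[17,3]:3*7141686+32767=21457825 · T[17,4]:4*171798901+7141686=694337290 · T[17,5]:5*1096190550+171798901=5652751651 · T[17,6]:6*2734926558+1096190550=17505749898 · T[17,7]:7*3281882604+2734926558=25708104786 · T[17,8]:8*2141764053+3281882604=20415995028
[18] T[18,4]:4*694337290+21457825=2798806985 · T[18,5]:5*5652751651+694337290=28958095545 · T[18,6]:6*17505749898+5652751651=110687251039 · T[18,7]:7*25708104786+17505749898=197462483400 · T[18,8]:8*20415995028+25708104786=189036065010
[19] T[19,5]:5*28958095545+2798806985=147589284710 · T[19,6]:6*110687251039+28958095545=693081601779 · T[19,7]:7*197462483400+110687251039=1492924634839 · T[19,8]:8*189036065010+197462483400=1709751003480
Read S(19,5) = 147589284710, S(19,6) = 693081601779, S(19,7) = 1492924634839, S(19,8) = 1709751003480.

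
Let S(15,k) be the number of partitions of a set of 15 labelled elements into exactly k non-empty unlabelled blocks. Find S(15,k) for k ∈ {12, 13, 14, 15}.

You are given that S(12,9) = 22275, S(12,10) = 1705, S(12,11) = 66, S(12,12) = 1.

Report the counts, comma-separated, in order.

@13  (13,10):1705·10+22275→39325, (13,11):66·11+1705→2431, (13,12):1·12+66→78, (13,13):0·13+1→1
@14  (14,11):2431·11+39325→66066, (14,12):78·12+2431→3367, (14,13):1·13+78→91, (14,14):0·14+1→1
@15  (15,12):3367·12+66066→106470, (15,13):91·13+3367→4550, (15,14):1·14+91→105, (15,15):0·15+1→1
Read S(15,12) = 106470, S(15,13) = 4550, S(15,14) = 105, S(15,15) = 1.

106470, 4550, 105, 1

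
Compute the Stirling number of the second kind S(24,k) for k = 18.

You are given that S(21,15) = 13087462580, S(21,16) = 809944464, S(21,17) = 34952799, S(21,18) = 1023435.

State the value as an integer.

92484925445

[22] T[22,16]:16*809944464+13087462580=26046574004 · T[22,17]:17*34952799+809944464=1404142047 · T[22,18]:18*1023435+34952799=53374629
[23] T[23,17]:17*1404142047+26046574004=49916988803 · T[23,18]:18*53374629+1404142047=2364885369
[24] T[24,18]:18*2364885369+49916988803=92484925445
Read S(24,18) = 92484925445.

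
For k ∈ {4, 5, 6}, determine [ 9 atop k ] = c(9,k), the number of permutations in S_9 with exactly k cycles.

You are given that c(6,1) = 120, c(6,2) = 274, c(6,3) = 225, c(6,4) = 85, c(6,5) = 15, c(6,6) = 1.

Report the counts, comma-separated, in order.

67284, 22449, 4536

r7: T_7,2=6×274+120=1764; T_7,3=6×225+274=1624; T_7,4=6×85+225=735; T_7,5=6×15+85=175; T_7,6=6×1+15=21
r8: T_8,3=7×1624+1764=13132; T_8,4=7×735+1624=6769; T_8,5=7×175+735=1960; T_8,6=7×21+175=322
r9: T_9,4=8×6769+13132=67284; T_9,5=8×1960+6769=22449; T_9,6=8×322+1960=4536
Read c(9,4) = 67284, c(9,5) = 22449, c(9,6) = 4536.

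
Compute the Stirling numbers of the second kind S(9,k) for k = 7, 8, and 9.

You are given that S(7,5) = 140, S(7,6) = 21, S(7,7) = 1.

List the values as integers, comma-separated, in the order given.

@8  (8,6):21·6+140→266, (8,7):1·7+21→28, (8,8):0·8+1→1
@9  (9,7):28·7+266→462, (9,8):1·8+28→36, (9,9):0·9+1→1
Read S(9,7) = 462, S(9,8) = 36, S(9,9) = 1.

462, 36, 1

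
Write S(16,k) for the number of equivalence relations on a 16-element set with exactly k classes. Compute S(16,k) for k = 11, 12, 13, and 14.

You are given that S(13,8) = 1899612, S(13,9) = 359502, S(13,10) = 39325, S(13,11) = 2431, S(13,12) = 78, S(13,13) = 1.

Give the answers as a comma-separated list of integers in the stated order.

28936908, 2757118, 165620, 6020

[14] T[14,9]:9*359502+1899612=5135130 · T[14,10]:10*39325+359502=752752 · T[14,11]:11*2431+39325=66066 · T[14,12]:12*78+2431=3367 · T[14,13]:13*1+78=91 · T[14,14]:14*0+1=1
[15] T[15,10]:10*752752+5135130=12662650 · T[15,11]:11*66066+752752=1479478 · T[15,12]:12*3367+66066=106470 · T[15,13]:13*91+3367=4550 · T[15,14]:14*1+91=105
[16] T[16,11]:11*1479478+12662650=28936908 · T[16,12]:12*106470+1479478=2757118 · T[16,13]:13*4550+106470=165620 · T[16,14]:14*105+4550=6020
Read S(16,11) = 28936908, S(16,12) = 2757118, S(16,13) = 165620, S(16,14) = 6020.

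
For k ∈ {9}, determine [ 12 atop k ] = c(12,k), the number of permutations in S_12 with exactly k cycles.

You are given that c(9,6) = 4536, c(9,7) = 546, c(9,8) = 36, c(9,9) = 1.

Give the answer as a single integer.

32670

row 10: T[10][7]=9·546+4536=9450  T[10][8]=9·36+546=870  T[10][9]=9·1+36=45
row 11: T[11][8]=10·870+9450=18150  T[11][9]=10·45+870=1320
row 12: T[12][9]=11·1320+18150=32670
Read c(12,9) = 32670.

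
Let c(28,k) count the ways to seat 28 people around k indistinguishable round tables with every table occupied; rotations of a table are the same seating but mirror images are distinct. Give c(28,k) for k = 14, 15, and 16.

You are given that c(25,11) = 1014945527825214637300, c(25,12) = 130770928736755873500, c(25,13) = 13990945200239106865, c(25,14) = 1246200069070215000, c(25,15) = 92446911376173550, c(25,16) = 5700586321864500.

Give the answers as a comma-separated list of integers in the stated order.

61445535102359115635655, 5370555489012577816470, 398629729895941637715

[26] T[26,12]:25*130770928736755873500+1014945527825214637300=4284218746244111474800 · T[26,13]:25*13990945200239106865+130770928736755873500=480544558742733545125 · T[26,14]:25*1246200069070215000+13990945200239106865=45145946926994481865 · T[26,15]:25*92446911376173550+1246200069070215000=3557372853474553750 · T[26,16]:25*5700586321864500+92446911376173550=234961569422786050
[27] T[27,13]:26*480544558742733545125+4284218746244111474800=16778377273555183648050 · T[27,14]:26*45145946926994481865+480544558742733545125=1654339178844590073615 · T[27,15]:26*3557372853474553750+45145946926994481865=137637641117332879365 · T[27,16]:26*234961569422786050+3557372853474553750=9666373658466991050
[28] T[28,14]:27*1654339178844590073615+16778377273555183648050=61445535102359115635655 · T[28,15]:27*137637641117332879365+1654339178844590073615=5370555489012577816470 · T[28,16]:27*9666373658466991050+137637641117332879365=398629729895941637715
Read c(28,14) = 61445535102359115635655, c(28,15) = 5370555489012577816470, c(28,16) = 398629729895941637715.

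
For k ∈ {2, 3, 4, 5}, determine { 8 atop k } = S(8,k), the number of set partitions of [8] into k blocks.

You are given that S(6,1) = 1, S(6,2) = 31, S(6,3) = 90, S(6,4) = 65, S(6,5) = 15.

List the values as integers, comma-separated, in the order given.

i=7: T(7,1)=0+1·1=1 | T(7,2)=1+2·31=63 | T(7,3)=31+3·90=301 | T(7,4)=90+4·65=350 | T(7,5)=65+5·15=140
i=8: T(8,2)=1+2·63=127 | T(8,3)=63+3·301=966 | T(8,4)=301+4·350=1701 | T(8,5)=350+5·140=1050
Read S(8,2) = 127, S(8,3) = 966, S(8,4) = 1701, S(8,5) = 1050.

127, 966, 1701, 1050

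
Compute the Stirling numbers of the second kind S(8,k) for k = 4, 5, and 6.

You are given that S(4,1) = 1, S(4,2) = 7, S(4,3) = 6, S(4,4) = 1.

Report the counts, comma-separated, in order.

row 5: T[5][1]=1·1+0=1  T[5][2]=2·7+1=15  T[5][3]=3·6+7=25  T[5][4]=4·1+6=10  T[5][5]=5·0+1=1
row 6: T[6][2]=2·15+1=31  T[6][3]=3·25+15=90  T[6][4]=4·10+25=65  T[6][5]=5·1+10=15  T[6][6]=6·0+1=1
row 7: T[7][3]=3·90+31=301  T[7][4]=4·65+90=350  T[7][5]=5·15+65=140  T[7][6]=6·1+15=21
row 8: T[8][4]=4·350+301=1701  T[8][5]=5·140+350=1050  T[8][6]=6·21+140=266
Read S(8,4) = 1701, S(8,5) = 1050, S(8,6) = 266.

1701, 1050, 266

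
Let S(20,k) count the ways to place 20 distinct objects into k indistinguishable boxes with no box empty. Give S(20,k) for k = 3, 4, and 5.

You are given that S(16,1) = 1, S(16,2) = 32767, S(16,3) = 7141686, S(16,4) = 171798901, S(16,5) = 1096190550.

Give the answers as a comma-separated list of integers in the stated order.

580606446, 45232115901, 749206090500

row 17: T[17][1]=1·1+0=1  T[17][2]=2·32767+1=65535  T[17][3]=3·7141686+32767=21457825  T[17][4]=4·171798901+7141686=694337290  T[17][5]=5·1096190550+171798901=5652751651
row 18: T[18][1]=1·1+0=1  T[18][2]=2·65535+1=131071  T[18][3]=3·21457825+65535=64439010  T[18][4]=4·694337290+21457825=2798806985  T[18][5]=5·5652751651+694337290=28958095545
row 19: T[19][2]=2·131071+1=262143  T[19][3]=3·64439010+131071=193448101  T[19][4]=4·2798806985+64439010=11259666950  T[19][5]=5·28958095545+2798806985=147589284710
row 20: T[20][3]=3·193448101+262143=580606446  T[20][4]=4·11259666950+193448101=45232115901  T[20][5]=5·147589284710+11259666950=749206090500
Read S(20,3) = 580606446, S(20,4) = 45232115901, S(20,5) = 749206090500.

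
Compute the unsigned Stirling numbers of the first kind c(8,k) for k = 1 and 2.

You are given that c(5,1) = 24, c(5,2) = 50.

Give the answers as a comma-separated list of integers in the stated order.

row 6: T[6][1]=5·24+0=120  T[6][2]=5·50+24=274
row 7: T[7][1]=6·120+0=720  T[7][2]=6·274+120=1764
row 8: T[8][1]=7·720+0=5040  T[8][2]=7·1764+720=13068
Read c(8,1) = 5040, c(8,2) = 13068.

5040, 13068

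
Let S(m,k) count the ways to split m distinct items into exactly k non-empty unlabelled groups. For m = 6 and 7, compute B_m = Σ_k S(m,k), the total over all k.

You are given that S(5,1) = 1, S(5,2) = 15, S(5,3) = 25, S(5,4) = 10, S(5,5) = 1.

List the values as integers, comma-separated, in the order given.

@6  (6,1):1·1+0→1, (6,2):15·2+1→31, (6,3):25·3+15→90, (6,4):10·4+25→65, (6,5):1·5+10→15, (6,6):0·6+1→1
@7  (7,1):1·1+0→1, (7,2):31·2+1→63, (7,3):90·3+31→301, (7,4):65·4+90→350, (7,5):15·5+65→140, (7,6):1·6+15→21, (7,7):0·7+1→1
B_6 = ΣS(6,k) = 1+31+90+65+15+1 = 203
B_7 = ΣS(7,k) = 1+63+301+350+140+21+1 = 877

203, 877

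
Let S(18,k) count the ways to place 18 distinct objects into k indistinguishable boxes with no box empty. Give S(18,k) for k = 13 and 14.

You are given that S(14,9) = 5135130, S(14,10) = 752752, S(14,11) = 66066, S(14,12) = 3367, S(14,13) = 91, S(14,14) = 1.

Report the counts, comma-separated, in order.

@15  (15,10):752752·10+5135130→12662650, (15,11):66066·11+752752→1479478, (15,12):3367·12+66066→106470, (15,13):91·13+3367→4550, (15,14):1·14+91→105
@16  (16,11):1479478·11+12662650→28936908, (16,12):106470·12+1479478→2757118, (16,13):4550·13+106470→165620, (16,14):105·14+4550→6020
@17  (17,12):2757118·12+28936908→62022324, (17,13):165620·13+2757118→4910178, (17,14):6020·14+165620→249900
@18  (18,13):4910178·13+62022324→125854638, (18,14):249900·14+4910178→8408778
Read S(18,13) = 125854638, S(18,14) = 8408778.

125854638, 8408778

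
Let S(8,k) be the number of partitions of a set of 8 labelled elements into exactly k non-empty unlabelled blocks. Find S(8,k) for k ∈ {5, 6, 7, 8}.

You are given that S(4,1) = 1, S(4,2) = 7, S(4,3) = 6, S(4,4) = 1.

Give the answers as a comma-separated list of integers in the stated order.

row 5: T[5][2]=2·7+1=15  T[5][3]=3·6+7=25  T[5][4]=4·1+6=10  T[5][5]=5·0+1=1
row 6: T[6][3]=3·25+15=90  T[6][4]=4·10+25=65  T[6][5]=5·1+10=15  T[6][6]=6·0+1=1
row 7: T[7][4]=4·65+90=350  T[7][5]=5·15+65=140  T[7][6]=6·1+15=21  T[7][7]=7·0+1=1
row 8: T[8][5]=5·140+350=1050  T[8][6]=6·21+140=266  T[8][7]=7·1+21=28  T[8][8]=8·0+1=1
Read S(8,5) = 1050, S(8,6) = 266, S(8,7) = 28, S(8,8) = 1.

1050, 266, 28, 1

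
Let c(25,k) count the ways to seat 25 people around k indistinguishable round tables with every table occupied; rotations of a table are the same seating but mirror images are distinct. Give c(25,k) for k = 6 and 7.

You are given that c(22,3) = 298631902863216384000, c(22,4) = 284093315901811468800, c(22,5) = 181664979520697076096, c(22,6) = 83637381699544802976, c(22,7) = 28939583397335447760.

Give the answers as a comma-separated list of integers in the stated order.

row 23: T[23][4]=22·284093315901811468800+298631902863216384000=6548684852703068697600  T[23][5]=22·181664979520697076096+284093315901811468800=4280722865357147142912  T[23][6]=22·83637381699544802976+181664979520697076096=2021687376910682741568  T[23][7]=22·28939583397335447760+83637381699544802976=720308216440924653696
row 24: T[24][5]=23·4280722865357147142912+6548684852703068697600=105005310755917452984576  T[24][6]=23·2021687376910682741568+4280722865357147142912=50779532534302850198976  T[24][7]=23·720308216440924653696+2021687376910682741568=18588776355051949776576
row 25: T[25][6]=24·50779532534302850198976+105005310755917452984576=1323714091579185857760000  T[25][7]=24·18588776355051949776576+50779532534302850198976=496910165055549644836800
Read c(25,6) = 1323714091579185857760000, c(25,7) = 496910165055549644836800.

1323714091579185857760000, 496910165055549644836800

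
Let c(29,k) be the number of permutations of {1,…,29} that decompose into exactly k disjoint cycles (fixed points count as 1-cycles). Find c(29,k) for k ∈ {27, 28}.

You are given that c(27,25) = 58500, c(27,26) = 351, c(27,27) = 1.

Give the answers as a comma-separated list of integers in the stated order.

78561, 406

r28: T_28,26=27×351+58500=67977; T_28,27=27×1+351=378; T_28,28=27×0+1=1
r29: T_29,27=28×378+67977=78561; T_29,28=28×1+378=406
Read c(29,27) = 78561, c(29,28) = 406.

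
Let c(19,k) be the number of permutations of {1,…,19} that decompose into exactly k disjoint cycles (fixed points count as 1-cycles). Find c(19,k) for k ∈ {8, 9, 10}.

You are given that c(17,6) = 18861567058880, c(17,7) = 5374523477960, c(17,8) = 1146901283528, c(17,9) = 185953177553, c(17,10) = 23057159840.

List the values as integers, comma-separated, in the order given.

i=18: T(18,7)=18861567058880+17·5374523477960=110228466184200 | T(18,8)=5374523477960+17·1146901283528=24871845297936 | T(18,9)=1146901283528+17·185953177553=4308105301929 | T(18,10)=185953177553+17·23057159840=577924894833
i=19: T(19,8)=110228466184200+18·24871845297936=557921681547048 | T(19,9)=24871845297936+18·4308105301929=102417740732658 | T(19,10)=4308105301929+18·577924894833=14710753408923
Read c(19,8) = 557921681547048, c(19,9) = 102417740732658, c(19,10) = 14710753408923.

557921681547048, 102417740732658, 14710753408923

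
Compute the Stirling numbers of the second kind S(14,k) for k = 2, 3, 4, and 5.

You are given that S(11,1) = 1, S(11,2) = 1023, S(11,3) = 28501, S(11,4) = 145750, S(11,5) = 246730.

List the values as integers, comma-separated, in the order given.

row 12: T[12][1]=1·1+0=1  T[12][2]=2·1023+1=2047  T[12][3]=3·28501+1023=86526  T[12][4]=4·145750+28501=611501  T[12][5]=5·246730+145750=1379400
row 13: T[13][1]=1·1+0=1  T[13][2]=2·2047+1=4095  T[13][3]=3·86526+2047=261625  T[13][4]=4·611501+86526=2532530  T[13][5]=5·1379400+611501=7508501
row 14: T[14][2]=2·4095+1=8191  T[14][3]=3·261625+4095=788970  T[14][4]=4·2532530+261625=10391745  T[14][5]=5·7508501+2532530=40075035
Read S(14,2) = 8191, S(14,3) = 788970, S(14,4) = 10391745, S(14,5) = 40075035.

8191, 788970, 10391745, 40075035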